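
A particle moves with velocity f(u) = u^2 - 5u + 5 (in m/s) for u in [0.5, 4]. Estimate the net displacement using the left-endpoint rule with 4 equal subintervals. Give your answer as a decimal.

0.62890625

Δu = (4 − 0.5)/4 = 0.875.
Left endpoints: 0.5, 1.375, 2.25, 3.125.
f(0.5) = 2.75, f(1.375) = 0.015625, f(2.25) = -1.1875, f(3.125) = -0.859375.
Sum = Δu · [f(0.5) + f(1.375) + f(2.25) + f(3.125)].
Sum = 0.62890625.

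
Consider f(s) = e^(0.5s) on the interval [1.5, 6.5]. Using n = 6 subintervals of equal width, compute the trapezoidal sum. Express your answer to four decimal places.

48.0297

Δs = (6.5 − 1.5)/6 = 5/6.
f(1.5) ≈ 2.1170, f(7/3) ≈ 3.2113, f(19/6) ≈ 4.8712, f(4) ≈ 7.3891, f(29/6) ≈ 11.2084, f(17/3) ≈ 17.0020, f(6.5) ≈ 25.7903.
T_6 = (Δs/2)·[f(s_0) + 2f(s_1) + ... + 2f(s_{5}) + f(s_6)].
Sum ≈ 48.0297.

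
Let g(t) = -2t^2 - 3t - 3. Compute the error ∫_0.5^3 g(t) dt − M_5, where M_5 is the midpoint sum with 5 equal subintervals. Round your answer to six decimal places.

Exact integral: ∫_0.5^3 g(t) dt ≈ -38.54166667.
M_5 = -38.4375.
Error ≈ -38.54166667 − (-38.4375) ≈ -0.104167.

-0.104167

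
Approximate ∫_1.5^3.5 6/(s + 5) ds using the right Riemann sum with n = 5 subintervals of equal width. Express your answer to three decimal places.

Δs = (3.5 − 1.5)/5 = 0.4.
Right endpoints: 1.9, 2.3, 2.7, 3.1, 3.5.
f(1.9) = 20/23, f(2.3) = 60/73, f(2.7) = 60/77, f(3.1) = 20/27, f(3.5) = 12/17.
Sum = Δs · [f(1.9) + f(2.3) + f(2.7) + f(3.1) + f(3.5)].
Sum ≈ 1.567.

1.567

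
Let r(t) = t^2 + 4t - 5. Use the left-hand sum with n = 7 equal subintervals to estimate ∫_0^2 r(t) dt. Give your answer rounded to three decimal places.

-1.020

Δt = (2 − 0)/7 = 2/7.
Left endpoints: 0, 2/7, 4/7, 6/7, 8/7, 10/7, 12/7.
r(0) = -5, r(2/7) = -185/49, r(4/7) = -117/49, r(6/7) = -41/49, r(8/7) = 43/49, r(10/7) = 135/49, r(12/7) = 235/49.
Sum = Δt · [r(0) + r(2/7) + r(4/7) + ...].
Sum ≈ -1.020.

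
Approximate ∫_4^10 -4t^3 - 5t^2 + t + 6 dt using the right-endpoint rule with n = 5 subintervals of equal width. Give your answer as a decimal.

-13848.96

Δt = (10 − 4)/5 = 1.2.
Right endpoints: 5.2, 6.4, 7.6, 8.8, 10.
f(5.2) = -686.432, f(6.4) = -1240.976, f(7.6) = -2031.104, f(8.8) = -3098.288, f(10) = -4484.
Sum = Δt · [f(5.2) + f(6.4) + f(7.6) + f(8.8) + f(10)].
Sum = -13848.96.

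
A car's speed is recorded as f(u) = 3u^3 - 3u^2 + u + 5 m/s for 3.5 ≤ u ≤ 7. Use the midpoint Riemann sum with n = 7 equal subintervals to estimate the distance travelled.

1420.7265625

Δu = (7 − 3.5)/7 = 0.5.
Midpoints: 3.75, 4.25, 4.75, 5.25, 5.75, 6.25, 6.75.
f(3.75) = 124.765625, f(4.25) = 185.359375, f(4.75) = 263.578125, f(5.25) = 361.671875, f(5.75) = 481.890625, f(6.25) = 626.484375, f(6.75) = 797.703125.
Sum = Δu · [f(3.75) + f(4.25) + f(4.75) + ...].
Sum = 1420.7265625.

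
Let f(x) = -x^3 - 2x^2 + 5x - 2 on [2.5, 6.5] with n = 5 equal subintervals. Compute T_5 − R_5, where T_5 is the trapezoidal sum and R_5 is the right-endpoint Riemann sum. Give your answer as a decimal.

124.4

T_5 = -533.78.
R_5 = -658.18.
T_5 − R_5 = 124.4.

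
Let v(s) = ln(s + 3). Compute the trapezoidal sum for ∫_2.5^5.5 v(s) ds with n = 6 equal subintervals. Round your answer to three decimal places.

5.813

Δs = (5.5 − 2.5)/6 = 0.5.
v(2.5) ≈ 1.705, v(3) ≈ 1.792, v(3.5) ≈ 1.872, v(4) ≈ 1.946, v(4.5) ≈ 2.015, v(5) ≈ 2.079, v(5.5) ≈ 2.140.
T_6 = (Δs/2)·[v(s_0) + 2v(s_1) + ... + 2v(s_{5}) + v(s_6)].
Sum ≈ 5.813.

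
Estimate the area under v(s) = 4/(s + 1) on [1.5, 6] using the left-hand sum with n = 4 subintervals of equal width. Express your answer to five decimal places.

4.75471

Δs = (6 − 1.5)/4 = 1.125.
Left endpoints: 1.5, 2.625, 3.75, 4.875.
v(1.5) = 1.6, v(2.625) = 32/29, v(3.75) = 16/19, v(4.875) = 32/47.
Sum = Δs · [v(1.5) + v(2.625) + v(3.75) + v(4.875)].
Sum ≈ 4.75471.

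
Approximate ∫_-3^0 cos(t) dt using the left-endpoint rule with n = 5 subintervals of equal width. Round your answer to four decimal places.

Δt = (0 − (-3))/5 = 0.6.
Left endpoints: -3, -2.4, -1.8, -1.2, -0.6.
f(-3) ≈ -0.9900, f(-2.4) ≈ -0.7374, f(-1.8) ≈ -0.2272, f(-1.2) ≈ 0.3624, f(-0.6) ≈ 0.8253.
Sum = Δt · [f(-3) + f(-2.4) + f(-1.8) + f(-1.2) + f(-0.6)].
Sum ≈ -0.4601.

-0.4601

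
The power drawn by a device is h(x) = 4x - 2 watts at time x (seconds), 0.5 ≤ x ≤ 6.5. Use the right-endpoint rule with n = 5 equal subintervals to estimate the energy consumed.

86.4

Δx = (6.5 − 0.5)/5 = 1.2.
Right endpoints: 1.7, 2.9, 4.1, 5.3, 6.5.
h(1.7) = 4.8, h(2.9) = 9.6, h(4.1) = 14.4, h(5.3) = 19.2, h(6.5) = 24.
Sum = Δx · [h(1.7) + h(2.9) + h(4.1) + h(5.3) + h(6.5)].
Sum = 86.4.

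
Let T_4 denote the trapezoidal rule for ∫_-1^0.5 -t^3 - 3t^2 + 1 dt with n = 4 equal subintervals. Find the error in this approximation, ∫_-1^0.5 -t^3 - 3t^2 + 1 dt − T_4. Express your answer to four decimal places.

Exact integral: ∫_-1^0.5 f(t) dt = 0.609375.
T_4 ≈ 0.530273.
Error ≈ 0.609375 − 0.530273 ≈ 0.0791.

0.0791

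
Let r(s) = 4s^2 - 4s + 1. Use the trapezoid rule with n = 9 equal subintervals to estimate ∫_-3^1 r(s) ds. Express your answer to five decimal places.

57.86008

Δs = (1 − (-3))/9 = 4/9.
r(-3) = 49, r(-23/9) = 3025/81, r(-19/9) = 2209/81, r(-5/3) = 169/9, r(-11/9) = 961/81, r(-7/9) = 529/81, r(-1/3) = 25/9, r(1/9) = 49/81, r(5/9) = 1/81, r(1) = 1.
T_9 = (Δs/2)·[r(s_0) + 2r(s_1) + ... + 2r(s_{8}) + r(s_9)].
Sum ≈ 57.86008.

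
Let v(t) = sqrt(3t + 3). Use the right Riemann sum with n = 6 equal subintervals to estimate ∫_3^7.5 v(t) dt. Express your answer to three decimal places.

Δt = (7.5 − 3)/6 = 0.75.
Right endpoints: 3.75, 4.5, 5.25, 6, 6.75, 7.5.
v(3.75) ≈ 3.775, v(4.5) ≈ 4.062, v(5.25) ≈ 4.330, v(6) ≈ 4.583, v(6.75) ≈ 4.822, v(7.5) ≈ 5.050.
Sum = Δt · [v(3.75) + v(4.5) + v(5.25) + ...].
Sum ≈ 19.966.

19.966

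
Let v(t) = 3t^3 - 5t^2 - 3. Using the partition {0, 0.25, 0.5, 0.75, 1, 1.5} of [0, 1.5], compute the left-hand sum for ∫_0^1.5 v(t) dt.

-6.171875

Subinterval widths: 0.25, 0.25, 0.25, 0.25, 0.5.
Left endpoints: 0, 0.25, 0.5, 0.75, 1.
v(0) = -3, v(0.25) = -3.265625, v(0.5) = -3.875, v(0.75) = -4.546875, v(1) = -5.
Sum = Σ Δt_i · v(t_i).
Sum = -6.171875.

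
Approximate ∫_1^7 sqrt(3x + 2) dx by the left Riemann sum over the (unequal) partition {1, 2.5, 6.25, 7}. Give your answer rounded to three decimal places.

18.329

Subinterval widths: 1.5, 3.75, 0.75.
Left endpoints: 1, 2.5, 6.25.
f(1) ≈ 2.236, f(2.5) ≈ 3.082, f(6.25) ≈ 4.555.
Sum = Σ Δx_i · f(x_i).
Sum ≈ 18.329.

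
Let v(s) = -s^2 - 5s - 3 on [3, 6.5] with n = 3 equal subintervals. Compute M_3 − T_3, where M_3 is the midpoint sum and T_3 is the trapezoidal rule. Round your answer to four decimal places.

M_3 ≈ -175.769676.
T_3 ≈ -176.960648.
M_3 − T_3 ≈ 1.1910.

1.1910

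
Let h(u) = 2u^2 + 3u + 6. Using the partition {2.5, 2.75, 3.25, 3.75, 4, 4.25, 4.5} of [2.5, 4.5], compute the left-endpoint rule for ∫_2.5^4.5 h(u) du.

77.1875

Subinterval widths: 0.25, 0.5, 0.5, 0.25, 0.25, 0.25.
Left endpoints: 2.5, 2.75, 3.25, 3.75, 4, 4.25.
h(2.5) = 26, h(2.75) = 29.375, h(3.25) = 36.875, h(3.75) = 45.375, h(4) = 50, h(4.25) = 54.875.
Sum = Σ Δu_i · h(u_i).
Sum = 77.1875.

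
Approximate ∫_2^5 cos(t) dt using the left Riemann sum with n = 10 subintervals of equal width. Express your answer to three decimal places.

Δt = (5 − 2)/10 = 0.3.
Left endpoints: 2, 2.3, 2.6, 2.9, 3.2, 3.5, 3.8, 4.1, 4.4, 4.7.
f(2) ≈ -0.416, f(2.3) ≈ -0.666, f(2.6) ≈ -0.857, f(2.9) ≈ -0.971, f(3.2) ≈ -0.998, f(3.5) ≈ -0.936, f(3.8) ≈ -0.791, f(4.1) ≈ -0.575, f(4.4) ≈ -0.307, f(4.7) ≈ -0.012.
Sum = Δt · [f(2) + f(2.3) + f(2.6) + ...].
Sum ≈ -1.959.

-1.959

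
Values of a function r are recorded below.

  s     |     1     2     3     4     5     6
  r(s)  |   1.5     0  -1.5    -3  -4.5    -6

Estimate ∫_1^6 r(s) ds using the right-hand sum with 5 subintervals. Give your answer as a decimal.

Δs = 1.
Sum = 1·[0 + (-1.5) + (-3) + (-4.5) + (-6)] = -15.

-15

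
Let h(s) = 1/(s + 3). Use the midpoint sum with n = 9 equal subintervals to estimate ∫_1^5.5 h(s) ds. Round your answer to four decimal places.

0.7533

Δs = (5.5 − 1)/9 = 0.5.
Midpoints: 1.25, 1.75, 2.25, 2.75, 3.25, 3.75, 4.25, 4.75, 5.25.
h(1.25) = 4/17, h(1.75) = 4/19, h(2.25) = 4/21, h(2.75) = 4/23, h(3.25) = 0.16, h(3.75) = 4/27, h(4.25) = 4/29, h(4.75) = 4/31, h(5.25) = 4/33.
Sum = Δs · [h(1.25) + h(1.75) + h(2.25) + ...].
Sum ≈ 0.7533.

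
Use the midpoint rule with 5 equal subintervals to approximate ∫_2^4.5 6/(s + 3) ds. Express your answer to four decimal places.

2.4314

Δs = (4.5 − 2)/5 = 0.5.
Midpoints: 2.25, 2.75, 3.25, 3.75, 4.25.
f(2.25) = 8/7, f(2.75) = 24/23, f(3.25) = 0.96, f(3.75) = 8/9, f(4.25) = 24/29.
Sum = Δs · [f(2.25) + f(2.75) + f(3.25) + f(3.75) + f(4.25)].
Sum ≈ 2.4314.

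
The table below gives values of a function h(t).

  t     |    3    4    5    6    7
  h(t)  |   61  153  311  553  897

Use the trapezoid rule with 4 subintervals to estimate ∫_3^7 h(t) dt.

Δt = 1.
T_4 = (1/2)·[61 + 2·153 + 2·311 + 2·553 + 897] = 1496.

1496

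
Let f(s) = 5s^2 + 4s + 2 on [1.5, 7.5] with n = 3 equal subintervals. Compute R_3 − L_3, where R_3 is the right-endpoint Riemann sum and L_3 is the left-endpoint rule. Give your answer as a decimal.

R_3 = 1131.5.
L_3 = 543.5.
R_3 − L_3 = 588.

588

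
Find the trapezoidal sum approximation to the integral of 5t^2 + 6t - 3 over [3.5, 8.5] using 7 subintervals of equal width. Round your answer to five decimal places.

1119.20918

Δt = (8.5 − 3.5)/7 = 5/7.
f(3.5) = 79.25, f(59/14) = 21773/196, f(69/14) = 29013/196, f(79/14) = 37253/196, f(89/14) = 46493/196, f(99/14) = 56733/196, f(109/14) = 67973/196, f(8.5) = 409.25.
T_7 = (Δt/2)·[f(t_0) + 2f(t_1) + ... + 2f(t_{6}) + f(t_7)].
Sum ≈ 1119.20918.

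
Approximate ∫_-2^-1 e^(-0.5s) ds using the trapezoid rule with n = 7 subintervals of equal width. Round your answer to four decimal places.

2.1400

Δs = (-1 − (-2))/7 = 1/7.
f(-2) ≈ 2.7183, f(-13/7) ≈ 2.5309, f(-12/7) ≈ 2.3564, f(-11/7) ≈ 2.1940, f(-10/7) ≈ 2.0427, f(-9/7) ≈ 1.9019, f(-8/7) ≈ 1.7708, f(-1) ≈ 1.6487.
T_7 = (Δs/2)·[f(s_0) + 2f(s_1) + ... + 2f(s_{6}) + f(s_7)].
Sum ≈ 2.1400.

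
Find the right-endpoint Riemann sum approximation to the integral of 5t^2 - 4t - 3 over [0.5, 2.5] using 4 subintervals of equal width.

13.75

Δt = (2.5 − 0.5)/4 = 0.5.
Right endpoints: 1, 1.5, 2, 2.5.
f(1) = -2, f(1.5) = 2.25, f(2) = 9, f(2.5) = 18.25.
Sum = Δt · [f(1) + f(1.5) + f(2) + f(2.5)].
Sum = 13.75.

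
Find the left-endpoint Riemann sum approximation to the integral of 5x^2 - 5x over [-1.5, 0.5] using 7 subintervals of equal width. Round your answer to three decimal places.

Δx = (0.5 − (-1.5))/7 = 2/7.
Left endpoints: -1.5, -17/14, -13/14, -9/14, -5/14, -1/14, 3/14.
f(-1.5) = 18.75, f(-17/14) = 2635/196, f(-13/14) = 1755/196, f(-9/14) = 1035/196, f(-5/14) = 475/196, f(-1/14) = 75/196, f(3/14) = -165/196.
Sum = Δx · [f(-1.5) + f(-17/14) + f(-13/14) + ...].
Sum ≈ 13.827.

13.827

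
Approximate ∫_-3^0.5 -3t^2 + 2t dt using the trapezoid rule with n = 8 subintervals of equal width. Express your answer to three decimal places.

-36.210

Δt = (0.5 − (-3))/8 = 0.4375.
f(-3) = -33, f(-2.5625) = -24.82421875, f(-2.125) = -17.796875, f(-1.6875) = -11.91796875, f(-1.25) = -7.1875, f(-0.8125) = -3.60546875, f(-0.375) = -1.171875, f(0.0625) = 0.11328125, f(0.5) = 0.25.
T_8 = (Δt/2)·[f(t_0) + 2f(t_1) + ... + 2f(t_{7}) + f(t_8)].
Sum ≈ -36.210.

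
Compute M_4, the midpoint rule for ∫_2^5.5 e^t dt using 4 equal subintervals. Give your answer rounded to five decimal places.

Δt = (5.5 − 2)/4 = 0.875.
Midpoints: 2.4375, 3.3125, 4.1875, 5.0625.
f(2.4375) ≈ 11.44439, f(3.3125) ≈ 27.45367, f(4.1875) ≈ 65.85794, f(5.0625) ≈ 157.98499.
Sum = Δt · [f(2.4375) + f(3.3125) + f(4.1875) + f(5.0625)].
Sum ≈ 229.89837.

229.89837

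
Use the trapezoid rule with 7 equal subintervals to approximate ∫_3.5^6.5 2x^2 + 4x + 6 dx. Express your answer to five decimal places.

Δx = (6.5 − 3.5)/7 = 3/7.
f(3.5) = 44.5, f(55/14) = 5153/98, f(61/14) = 6017/98, f(67/14) = 6953/98, f(73/14) = 7961/98, f(79/14) = 9041/98, f(85/14) = 10193/98, f(6.5) = 116.5.
T_7 = (Δx/2)·[f(x_0) + 2f(x_1) + ... + 2f(x_{6}) + f(x_7)].
Sum ≈ 232.68367.

232.68367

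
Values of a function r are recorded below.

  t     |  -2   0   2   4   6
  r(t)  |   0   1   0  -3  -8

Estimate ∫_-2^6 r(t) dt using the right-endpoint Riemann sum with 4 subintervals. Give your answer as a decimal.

-20

Δt = 2.
Sum = 2·[1 + 0 + (-3) + (-8)] = -20.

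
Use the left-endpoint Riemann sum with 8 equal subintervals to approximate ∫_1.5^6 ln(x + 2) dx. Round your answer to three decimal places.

Δx = (6 − 1.5)/8 = 0.5625.
Left endpoints: 1.5, 2.0625, 2.625, 3.1875, 3.75, 4.3125, 4.875, 5.4375.
f(1.5) ≈ 1.253, f(2.0625) ≈ 1.402, f(2.625) ≈ 1.531, f(3.1875) ≈ 1.646, f(3.75) ≈ 1.749, f(4.3125) ≈ 1.843, f(4.875) ≈ 1.928, f(5.4375) ≈ 2.007.
Sum = Δx · [f(1.5) + f(2.0625) + f(2.625) + ...].
Sum ≈ 7.514.

7.514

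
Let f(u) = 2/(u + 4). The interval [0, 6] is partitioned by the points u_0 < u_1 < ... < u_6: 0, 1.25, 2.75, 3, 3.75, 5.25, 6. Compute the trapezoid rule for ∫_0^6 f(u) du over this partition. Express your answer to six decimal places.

1.846992

Subinterval widths: 1.25, 1.5, 0.25, 0.75, 1.5, 0.75.
f(0) = 0.5, f(1.25) = 8/21, f(2.75) = 8/27, f(3) = 2/7, f(3.75) = 8/31, f(5.25) = 8/37, f(6) = 0.2.
On each subinterval the trapezoid contributes (Δu_i/2)·[f(u_{i-1}) + f(u_i)].
Sum ≈ 1.846992.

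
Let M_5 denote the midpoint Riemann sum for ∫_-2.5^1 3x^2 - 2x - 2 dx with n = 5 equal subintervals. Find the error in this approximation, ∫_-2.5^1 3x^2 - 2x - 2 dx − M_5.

Exact integral: ∫_-2.5^1 f(x) dx = 14.875.
M_5 = 14.44625.
Error = 14.875 − 14.44625 = 0.42875.

0.42875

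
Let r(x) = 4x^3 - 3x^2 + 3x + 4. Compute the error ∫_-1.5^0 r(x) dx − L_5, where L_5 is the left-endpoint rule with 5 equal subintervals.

Exact integral: ∫_-1.5^0 r(x) dx = -5.8125.
L_5 = -9.795.
Error = -5.8125 − (-9.795) = 3.9825.

3.9825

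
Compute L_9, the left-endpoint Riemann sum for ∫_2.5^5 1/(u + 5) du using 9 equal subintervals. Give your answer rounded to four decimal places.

Δu = (5 − 2.5)/9 = 5/18.
Left endpoints: 2.5, 25/9, 55/18, 10/3, 65/18, 35/9, 25/6, 40/9, 85/18.
f(2.5) = 2/15, f(25/9) = 9/70, f(55/18) = 18/145, f(10/3) = 0.12, f(65/18) = 18/155, f(35/9) = 0.1125, f(25/6) = 6/55, f(40/9) = 9/85, f(85/18) = 18/175.
Sum = Δu · [f(2.5) + f(25/9) + f(55/18) + ...].
Sum ≈ 0.2924.

0.2924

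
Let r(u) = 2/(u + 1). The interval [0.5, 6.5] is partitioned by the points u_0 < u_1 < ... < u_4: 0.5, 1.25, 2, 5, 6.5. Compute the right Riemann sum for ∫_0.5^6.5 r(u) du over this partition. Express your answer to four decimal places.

Subinterval widths: 0.75, 0.75, 3, 1.5.
Right endpoints: 1.25, 2, 5, 6.5.
r(1.25) = 8/9, r(2) = 2/3, r(5) = 1/3, r(6.5) = 4/15.
Sum = Σ Δu_i · r(u_i).
Sum ≈ 2.5667.

2.5667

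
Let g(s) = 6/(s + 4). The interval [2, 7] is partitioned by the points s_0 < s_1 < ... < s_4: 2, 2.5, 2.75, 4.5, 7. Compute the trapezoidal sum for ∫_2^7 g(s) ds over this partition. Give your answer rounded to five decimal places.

Subinterval widths: 0.5, 0.25, 1.75, 2.5.
g(2) = 1, g(2.5) = 12/13, g(2.75) = 8/9, g(4.5) = 12/17, g(7) = 6/11.
On each subinterval the trapezoid contributes (Δs_i/2)·[g(s_{i-1}) + g(s_i)].
Sum ≈ 3.66686.

3.66686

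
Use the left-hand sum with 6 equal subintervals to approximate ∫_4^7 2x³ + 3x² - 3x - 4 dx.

Δx = (7 − 4)/6 = 0.5.
Left endpoints: 4, 4.5, 5, 5.5, 6, 6.5.
f(4) = 160, f(4.5) = 225.5, f(5) = 306, f(5.5) = 403, f(6) = 518, f(6.5) = 652.5.
Sum = Δx · [f(4) + f(4.5) + f(5) + ...].
Sum = 1132.5.

1132.5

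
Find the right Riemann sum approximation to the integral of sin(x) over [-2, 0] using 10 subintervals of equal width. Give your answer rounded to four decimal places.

Δx = (0 − (-2))/10 = 0.2.
Right endpoints: -1.8, -1.6, -1.4, -1.2, -1, -0.8, -0.6, -0.4, -0.2, 0.
f(-1.8) ≈ -0.9738, f(-1.6) ≈ -0.9996, f(-1.4) ≈ -0.9854, f(-1.2) ≈ -0.9320, f(-1) ≈ -0.8415, f(-0.8) ≈ -0.7174, f(-0.6) ≈ -0.5646, f(-0.4) ≈ -0.3894, f(-0.2) ≈ -0.1987, f(0) ≈ 0.0000.
Sum = Δx · [f(-1.8) + f(-1.6) + f(-1.4) + ...].
Sum ≈ -1.3205.

-1.3205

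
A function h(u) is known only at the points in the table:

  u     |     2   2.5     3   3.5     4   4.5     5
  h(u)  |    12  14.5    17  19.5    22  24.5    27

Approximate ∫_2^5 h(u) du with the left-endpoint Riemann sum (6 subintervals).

54.75

Δu = 0.5.
Sum = 0.5·[12 + 14.5 + 17 + 19.5 + 22 + 24.5] = 54.75.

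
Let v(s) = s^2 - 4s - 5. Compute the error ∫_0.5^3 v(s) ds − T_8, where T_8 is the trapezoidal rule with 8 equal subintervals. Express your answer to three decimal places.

Exact integral: ∫_0.5^3 v(s) ds ≈ -21.04167.
T_8 ≈ -21.00098.
Error ≈ -21.04167 − (-21.00098) ≈ -0.041.

-0.041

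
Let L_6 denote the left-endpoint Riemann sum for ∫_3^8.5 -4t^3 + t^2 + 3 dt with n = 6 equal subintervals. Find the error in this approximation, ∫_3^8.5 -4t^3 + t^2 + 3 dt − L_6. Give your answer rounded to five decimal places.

-995.02894

Exact integral: ∫_3^8.5 f(t) dt ≈ -4926.8541667.
L_6 ≈ -3931.8252315.
Error ≈ -4926.8541667 − (-3931.8252315) ≈ -995.02894.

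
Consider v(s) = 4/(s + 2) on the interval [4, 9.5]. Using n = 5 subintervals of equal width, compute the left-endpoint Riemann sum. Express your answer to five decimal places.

2.78583

Δs = (9.5 − 4)/5 = 1.1.
Left endpoints: 4, 5.1, 6.2, 7.3, 8.4.
v(4) = 2/3, v(5.1) = 40/71, v(6.2) = 20/41, v(7.3) = 40/93, v(8.4) = 5/13.
Sum = Δs · [v(4) + v(5.1) + v(6.2) + v(7.3) + v(8.4)].
Sum ≈ 2.78583.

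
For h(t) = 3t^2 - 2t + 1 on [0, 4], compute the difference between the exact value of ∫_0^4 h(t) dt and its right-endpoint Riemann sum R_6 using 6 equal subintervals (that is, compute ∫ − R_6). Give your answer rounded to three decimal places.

-14.222

Exact integral: ∫_0^4 h(t) dt = 52.
R_6 ≈ 66.22222.
Error ≈ 52 − 66.22222 ≈ -14.222.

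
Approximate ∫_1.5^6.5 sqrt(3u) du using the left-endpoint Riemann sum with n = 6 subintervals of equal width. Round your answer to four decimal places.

16.0370

Δu = (6.5 − 1.5)/6 = 5/6.
Left endpoints: 1.5, 7/3, 19/6, 4, 29/6, 17/3.
f(1.5) ≈ 2.1213, f(7/3) ≈ 2.6458, f(19/6) ≈ 3.0822, f(4) ≈ 3.4641, f(29/6) ≈ 3.8079, f(17/3) ≈ 4.1231.
Sum = Δu · [f(1.5) + f(7/3) + f(19/6) + ...].
Sum ≈ 16.0370.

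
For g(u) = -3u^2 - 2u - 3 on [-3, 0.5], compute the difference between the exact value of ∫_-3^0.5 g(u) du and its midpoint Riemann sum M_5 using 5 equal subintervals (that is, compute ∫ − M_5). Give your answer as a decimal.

Exact integral: ∫_-3^0.5 g(u) du = -28.875.
M_5 = -28.44625.
Error = -28.875 − (-28.44625) = -0.42875.

-0.42875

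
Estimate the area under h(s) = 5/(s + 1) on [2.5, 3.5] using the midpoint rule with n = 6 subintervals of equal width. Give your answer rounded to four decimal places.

1.2564

Δs = (3.5 − 2.5)/6 = 1/6.
Midpoints: 31/12, 2.75, 35/12, 37/12, 3.25, 41/12.
h(31/12) = 60/43, h(2.75) = 4/3, h(35/12) = 60/47, h(37/12) = 60/49, h(3.25) = 20/17, h(41/12) = 60/53.
Sum = Δs · [h(31/12) + h(2.75) + h(35/12) + ...].
Sum ≈ 1.2564.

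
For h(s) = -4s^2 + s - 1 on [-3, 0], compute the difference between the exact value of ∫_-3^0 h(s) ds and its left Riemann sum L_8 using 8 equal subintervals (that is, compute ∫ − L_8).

Exact integral: ∫_-3^0 h(s) ds = -43.5.
L_8 = -51.09375.
Error = -43.5 − (-51.09375) = 7.59375.

7.59375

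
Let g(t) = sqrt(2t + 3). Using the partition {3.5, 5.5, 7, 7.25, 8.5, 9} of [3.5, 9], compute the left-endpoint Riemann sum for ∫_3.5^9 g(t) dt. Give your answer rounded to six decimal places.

20.433011

Subinterval widths: 2, 1.5, 0.25, 1.25, 0.5.
Left endpoints: 3.5, 5.5, 7, 7.25, 8.5.
g(3.5) ≈ 3.162278, g(5.5) ≈ 3.741657, g(7) ≈ 4.123106, g(7.25) ≈ 4.183300, g(8.5) ≈ 4.472136.
Sum = Σ Δt_i · g(t_i).
Sum ≈ 20.433011.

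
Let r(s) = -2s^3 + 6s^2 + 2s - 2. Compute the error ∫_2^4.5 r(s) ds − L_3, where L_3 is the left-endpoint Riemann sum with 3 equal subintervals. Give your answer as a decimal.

Exact integral: ∫_2^4.5 r(s) ds = -19.53125.
L_3 = 3.125.
Error = -19.53125 − 3.125 = -22.65625.

-22.65625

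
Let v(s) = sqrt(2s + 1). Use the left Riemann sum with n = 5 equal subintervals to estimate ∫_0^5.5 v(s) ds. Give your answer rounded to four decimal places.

12.0999

Δs = (5.5 − 0)/5 = 1.1.
Left endpoints: 0, 1.1, 2.2, 3.3, 4.4.
v(0) ≈ 1.0000, v(1.1) ≈ 1.7889, v(2.2) ≈ 2.3238, v(3.3) ≈ 2.7568, v(4.4) ≈ 3.1305.
Sum = Δs · [v(0) + v(1.1) + v(2.2) + v(3.3) + v(4.4)].
Sum ≈ 12.0999.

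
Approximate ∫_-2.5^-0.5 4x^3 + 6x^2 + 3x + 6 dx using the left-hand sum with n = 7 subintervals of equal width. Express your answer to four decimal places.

Δx = (-0.5 − (-2.5))/7 = 2/7.
Left endpoints: -2.5, -31/14, -27/14, -23/14, -19/14, -15/14, -11/14.
f(-2.5) = -26.5, f(-31/14) = -10051/686, f(-27/14) = -4227/686, f(-23/14) = -323/686, f(-19/14) = 2045/686, f(-15/14) = 3261/686, f(-11/14) = 3709/686.
Sum = Δx · [f(-2.5) + f(-31/14) + f(-27/14) + ...].
Sum ≈ -9.8980.

-9.8980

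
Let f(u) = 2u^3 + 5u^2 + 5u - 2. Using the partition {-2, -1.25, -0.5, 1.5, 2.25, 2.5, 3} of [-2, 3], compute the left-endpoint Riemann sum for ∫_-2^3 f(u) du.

52.203125

Subinterval widths: 0.75, 0.75, 2, 0.75, 0.25, 0.5.
Left endpoints: -2, -1.25, -0.5, 1.5, 2.25, 2.5.
f(-2) = -8, f(-1.25) = -4.34375, f(-0.5) = -3.5, f(1.5) = 23.5, f(2.25) = 57.34375, f(2.5) = 73.
Sum = Σ Δu_i · f(u_i).
Sum = 52.203125.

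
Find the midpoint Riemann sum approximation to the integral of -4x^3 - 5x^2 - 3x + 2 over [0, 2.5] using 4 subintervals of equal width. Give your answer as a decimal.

Δx = (2.5 − 0)/4 = 0.625.
Midpoints: 0.3125, 0.9375, 1.5625, 2.1875.
f(0.3125) = 463/1024, f(0.9375) = -8707/1024, f(1.5625) = -30877/1024, f(2.1875) = -72047/1024.
Sum = Δx · [f(0.3125) + f(0.9375) + f(1.5625) + f(2.1875)].
Sum = -67.8515625.

-67.8515625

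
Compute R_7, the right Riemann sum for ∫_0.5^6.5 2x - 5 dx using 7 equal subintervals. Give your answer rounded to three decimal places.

17.143

Δx = (6.5 − 0.5)/7 = 6/7.
Right endpoints: 19/14, 31/14, 43/14, 55/14, 67/14, 79/14, 6.5.
f(19/14) = -16/7, f(31/14) = -4/7, f(43/14) = 8/7, f(55/14) = 20/7, f(67/14) = 32/7, f(79/14) = 44/7, f(6.5) = 8.
Sum = Δx · [f(19/14) + f(31/14) + f(43/14) + ...].
Sum ≈ 17.143.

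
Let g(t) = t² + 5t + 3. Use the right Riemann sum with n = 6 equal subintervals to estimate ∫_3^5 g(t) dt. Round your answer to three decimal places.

83.037

Δt = (5 − 3)/6 = 1/3.
Right endpoints: 10/3, 11/3, 4, 13/3, 14/3, 5.
g(10/3) = 277/9, g(11/3) = 313/9, g(4) = 39, g(13/3) = 391/9, g(14/3) = 433/9, g(5) = 53.
Sum = Δt · [g(10/3) + g(11/3) + g(4) + ...].
Sum ≈ 83.037.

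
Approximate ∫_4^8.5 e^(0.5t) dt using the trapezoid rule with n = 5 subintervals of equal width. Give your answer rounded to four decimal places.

127.5423

Δt = (8.5 − 4)/5 = 0.9.
f(4) ≈ 7.3891, f(4.9) ≈ 11.5883, f(5.8) ≈ 18.1741, f(6.7) ≈ 28.5027, f(7.6) ≈ 44.7012, f(8.5) ≈ 70.1054.
T_5 = (Δt/2)·[f(t_0) + 2f(t_1) + ... + 2f(t_{4}) + f(t_5)].
Sum ≈ 127.5423.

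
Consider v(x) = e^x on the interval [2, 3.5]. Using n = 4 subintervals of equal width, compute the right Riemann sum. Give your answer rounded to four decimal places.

30.8509

Δx = (3.5 − 2)/4 = 0.375.
Right endpoints: 2.375, 2.75, 3.125, 3.5.
v(2.375) ≈ 10.7510, v(2.75) ≈ 15.6426, v(3.125) ≈ 22.7599, v(3.5) ≈ 33.1155.
Sum = Δx · [v(2.375) + v(2.75) + v(3.125) + v(3.5)].
Sum ≈ 30.8509.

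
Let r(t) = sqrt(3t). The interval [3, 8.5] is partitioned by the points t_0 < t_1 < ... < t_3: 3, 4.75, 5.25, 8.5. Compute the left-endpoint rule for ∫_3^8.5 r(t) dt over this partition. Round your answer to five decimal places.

Subinterval widths: 1.75, 0.5, 3.25.
Left endpoints: 3, 4.75, 5.25.
r(3) ≈ 3.00000, r(4.75) ≈ 3.77492, r(5.25) ≈ 3.96863.
Sum = Σ Δt_i · r(t_i).
Sum ≈ 20.03550.

20.03550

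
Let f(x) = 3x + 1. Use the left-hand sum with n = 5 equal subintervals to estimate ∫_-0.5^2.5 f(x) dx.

Δx = (2.5 − (-0.5))/5 = 0.6.
Left endpoints: -0.5, 0.1, 0.7, 1.3, 1.9.
f(-0.5) = -0.5, f(0.1) = 1.3, f(0.7) = 3.1, f(1.3) = 4.9, f(1.9) = 6.7.
Sum = Δx · [f(-0.5) + f(0.1) + f(0.7) + f(1.3) + f(1.9)].
Sum = 9.3.

9.3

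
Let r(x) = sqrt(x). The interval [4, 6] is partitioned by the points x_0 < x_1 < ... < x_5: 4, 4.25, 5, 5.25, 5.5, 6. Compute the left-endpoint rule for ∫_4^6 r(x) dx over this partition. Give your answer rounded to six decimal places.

4.350608

Subinterval widths: 0.25, 0.75, 0.25, 0.25, 0.5.
Left endpoints: 4, 4.25, 5, 5.25, 5.5.
r(4) ≈ 2.000000, r(4.25) ≈ 2.061553, r(5) ≈ 2.236068, r(5.25) ≈ 2.291288, r(5.5) ≈ 2.345208.
Sum = Σ Δx_i · r(x_i).
Sum ≈ 4.350608.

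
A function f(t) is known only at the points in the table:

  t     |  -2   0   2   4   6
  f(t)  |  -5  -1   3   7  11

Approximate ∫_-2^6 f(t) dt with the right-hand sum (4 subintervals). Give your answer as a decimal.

40

Δt = 2.
Sum = 2·[(-1) + 3 + 7 + 11] = 40.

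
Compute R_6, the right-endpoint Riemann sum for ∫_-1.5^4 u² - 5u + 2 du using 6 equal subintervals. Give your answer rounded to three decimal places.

Δu = (4 − (-1.5))/6 = 11/12.
Right endpoints: -7/12, 1/3, 1.25, 13/6, 37/12, 4.
f(-7/12) = 757/144, f(1/3) = 4/9, f(1.25) = -2.6875, f(13/6) = -149/36, f(37/12) = -563/144, f(4) = -2.
Sum = Δu · [f(-7/12) + f(1/3) + f(1.25) + ...].
Sum ≈ -6.448.

-6.448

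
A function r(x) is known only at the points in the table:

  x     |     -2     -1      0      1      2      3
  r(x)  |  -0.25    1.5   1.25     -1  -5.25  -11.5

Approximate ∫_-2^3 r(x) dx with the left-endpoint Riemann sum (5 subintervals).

Δx = 1.
Sum = 1·[(-0.25) + 1.5 + 1.25 + (-1) + (-5.25)] = -3.75.

-3.75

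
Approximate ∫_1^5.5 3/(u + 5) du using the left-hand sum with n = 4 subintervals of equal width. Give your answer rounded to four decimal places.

1.8053

Δu = (5.5 − 1)/4 = 1.125.
Left endpoints: 1, 2.125, 3.25, 4.375.
f(1) = 0.5, f(2.125) = 8/19, f(3.25) = 4/11, f(4.375) = 0.32.
Sum = Δu · [f(1) + f(2.125) + f(3.25) + f(4.375)].
Sum ≈ 1.8053.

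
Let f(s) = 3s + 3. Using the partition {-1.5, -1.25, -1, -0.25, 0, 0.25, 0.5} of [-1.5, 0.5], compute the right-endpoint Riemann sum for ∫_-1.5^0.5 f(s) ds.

4.3125

Subinterval widths: 0.25, 0.25, 0.75, 0.25, 0.25, 0.25.
Right endpoints: -1.25, -1, -0.25, 0, 0.25, 0.5.
f(-1.25) = -0.75, f(-1) = 0, f(-0.25) = 2.25, f(0) = 3, f(0.25) = 3.75, f(0.5) = 4.5.
Sum = Σ Δs_i · f(s_i).
Sum = 4.3125.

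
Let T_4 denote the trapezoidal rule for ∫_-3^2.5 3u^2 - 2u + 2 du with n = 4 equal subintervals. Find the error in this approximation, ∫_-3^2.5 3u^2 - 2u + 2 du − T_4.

-5.19921875

Exact integral: ∫_-3^2.5 f(u) du = 56.375.
T_4 = 61.57421875.
Error = 56.375 − 61.57421875 = -5.19921875.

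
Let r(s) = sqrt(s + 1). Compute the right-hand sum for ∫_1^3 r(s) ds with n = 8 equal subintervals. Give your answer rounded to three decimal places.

Δs = (3 − 1)/8 = 0.25.
Right endpoints: 1.25, 1.5, 1.75, 2, 2.25, 2.5, 2.75, 3.
r(1.25) ≈ 1.500, r(1.5) ≈ 1.581, r(1.75) ≈ 1.658, r(2) ≈ 1.732, r(2.25) ≈ 1.803, r(2.5) ≈ 1.871, r(2.75) ≈ 1.936, r(3) ≈ 2.000.
Sum = Δs · [r(1.25) + r(1.5) + r(1.75) + ...].
Sum ≈ 3.520.

3.520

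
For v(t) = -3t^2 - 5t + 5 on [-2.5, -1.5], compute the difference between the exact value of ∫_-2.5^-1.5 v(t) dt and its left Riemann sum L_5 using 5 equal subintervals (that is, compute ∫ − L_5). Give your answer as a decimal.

Exact integral: ∫_-2.5^-1.5 v(t) dt = 2.75.
L_5 = 2.03.
Error = 2.75 − 2.03 = 0.72.

0.72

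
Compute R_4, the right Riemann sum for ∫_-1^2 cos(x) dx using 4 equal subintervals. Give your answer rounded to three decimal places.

Δx = (2 − (-1))/4 = 0.75.
Right endpoints: -0.25, 0.5, 1.25, 2.
f(-0.25) ≈ 0.969, f(0.5) ≈ 0.878, f(1.25) ≈ 0.315, f(2) ≈ -0.416.
Sum = Δx · [f(-0.25) + f(0.5) + f(1.25) + f(2)].
Sum ≈ 1.309.

1.309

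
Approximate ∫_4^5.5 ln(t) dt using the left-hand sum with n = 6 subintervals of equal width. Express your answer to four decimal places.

Δt = (5.5 − 4)/6 = 0.25.
Left endpoints: 4, 4.25, 4.5, 4.75, 5, 5.25.
f(4) ≈ 1.3863, f(4.25) ≈ 1.4469, f(4.5) ≈ 1.5041, f(4.75) ≈ 1.5581, f(5) ≈ 1.6094, f(5.25) ≈ 1.6582.
Sum = Δt · [f(4) + f(4.25) + f(4.5) + ...].
Sum ≈ 2.2908.

2.2908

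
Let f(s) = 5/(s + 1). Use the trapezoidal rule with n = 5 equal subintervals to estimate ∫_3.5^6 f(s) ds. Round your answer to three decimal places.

Δs = (6 − 3.5)/5 = 0.5.
f(3.5) = 10/9, f(4) = 1, f(4.5) = 10/11, f(5) = 5/6, f(5.5) = 10/13, f(6) = 5/7.
T_5 = (Δs/2)·[f(s_0) + 2f(s_1) + ... + 2f(s_{4}) + f(s_5)].
Sum ≈ 2.212.

2.212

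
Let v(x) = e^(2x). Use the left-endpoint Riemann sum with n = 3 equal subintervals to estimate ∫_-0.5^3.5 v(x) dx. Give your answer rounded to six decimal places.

109.146968

Δx = (3.5 − (-0.5))/3 = 4/3.
Left endpoints: -0.5, 5/6, 13/6.
v(-0.5) ≈ 0.367879, v(5/6) ≈ 5.294490, v(13/6) ≈ 76.197857.
Sum = Δx · [v(-0.5) + v(5/6) + v(13/6)].
Sum ≈ 109.146968.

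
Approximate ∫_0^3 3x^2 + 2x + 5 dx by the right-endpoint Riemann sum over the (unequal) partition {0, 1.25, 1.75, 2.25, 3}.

Subinterval widths: 1.25, 0.5, 0.5, 0.75.
Right endpoints: 1.25, 1.75, 2.25, 3.
f(1.25) = 12.1875, f(1.75) = 17.6875, f(2.25) = 24.6875, f(3) = 38.
Sum = Σ Δx_i · f(x_i).
Sum = 64.921875.

64.921875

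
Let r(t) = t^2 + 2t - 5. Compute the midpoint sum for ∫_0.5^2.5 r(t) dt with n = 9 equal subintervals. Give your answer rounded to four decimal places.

Δt = (2.5 − 0.5)/9 = 2/9.
Midpoints: 11/18, 5/6, 19/18, 23/18, 1.5, 31/18, 35/18, 13/6, 43/18.
r(11/18) = -1103/324, r(5/6) = -95/36, r(19/18) = -575/324, r(23/18) = -263/324, r(1.5) = 0.25, r(31/18) = 457/324, r(35/18) = 865/324, r(13/6) = 145/36, r(43/18) = 1777/324.
Sum = Δt · [r(11/18) + r(5/6) + r(19/18) + ...].
Sum ≈ 1.1584.

1.1584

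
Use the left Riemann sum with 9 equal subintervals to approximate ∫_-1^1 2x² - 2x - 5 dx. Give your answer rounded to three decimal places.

Δx = (1 − (-1))/9 = 2/9.
Left endpoints: -1, -7/9, -5/9, -1/3, -1/9, 1/9, 1/3, 5/9, 7/9.
f(-1) = -1, f(-7/9) = -181/81, f(-5/9) = -265/81, f(-1/3) = -37/9, f(-1/9) = -385/81, f(1/9) = -421/81, f(1/3) = -49/9, f(5/9) = -445/81, f(7/9) = -433/81.
Sum = Δx · [f(-1) + f(-7/9) + f(-5/9) + ...].
Sum ≈ -8.189.

-8.189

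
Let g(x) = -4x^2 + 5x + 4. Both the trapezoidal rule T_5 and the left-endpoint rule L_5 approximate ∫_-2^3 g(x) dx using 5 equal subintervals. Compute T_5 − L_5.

2.5

T_5 = -17.5.
L_5 = -20.
T_5 − L_5 = 2.5.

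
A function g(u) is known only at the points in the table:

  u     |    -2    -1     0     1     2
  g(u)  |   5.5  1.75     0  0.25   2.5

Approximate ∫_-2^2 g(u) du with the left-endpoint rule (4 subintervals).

Δu = 1.
Sum = 1·[5.5 + 1.75 + 0 + 0.25] = 7.5.

7.5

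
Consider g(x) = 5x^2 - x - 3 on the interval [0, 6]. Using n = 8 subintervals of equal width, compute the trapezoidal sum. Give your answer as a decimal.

326.8125

Δx = (6 − 0)/8 = 0.75.
g(0) = -3, g(0.75) = -0.9375, g(1.5) = 6.75, g(2.25) = 20.0625, g(3) = 39, g(3.75) = 63.5625, g(4.5) = 93.75, g(5.25) = 129.5625, g(6) = 171.
T_8 = (Δx/2)·[g(x_0) + 2g(x_1) + ... + 2g(x_{7}) + g(x_8)].
Sum = 326.8125.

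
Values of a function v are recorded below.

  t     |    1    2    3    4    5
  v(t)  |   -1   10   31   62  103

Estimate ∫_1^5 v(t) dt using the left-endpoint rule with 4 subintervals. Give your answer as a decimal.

Δt = 1.
Sum = 1·[(-1) + 10 + 31 + 62] = 102.

102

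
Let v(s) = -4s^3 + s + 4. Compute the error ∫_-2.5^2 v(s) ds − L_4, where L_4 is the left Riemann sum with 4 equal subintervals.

-53.47265625

Exact integral: ∫_-2.5^2 v(s) ds = 39.9375.
L_4 = 93.41015625.
Error = 39.9375 − 93.41015625 = -53.47265625.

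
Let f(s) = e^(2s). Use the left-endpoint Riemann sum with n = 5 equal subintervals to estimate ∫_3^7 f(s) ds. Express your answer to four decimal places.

Δs = (7 − 3)/5 = 0.8.
Left endpoints: 3, 3.8, 4.6, 5.4, 6.2.
f(3) ≈ 403.4288, f(3.8) ≈ 1998.1959, f(4.6) ≈ 9897.1291, f(5.4) ≈ 49020.8011, f(6.2) ≈ 242801.6175.
Sum = Δs · [f(3) + f(3.8) + f(4.6) + f(5.4) + f(6.2)].
Sum ≈ 243296.9379.

243296.9379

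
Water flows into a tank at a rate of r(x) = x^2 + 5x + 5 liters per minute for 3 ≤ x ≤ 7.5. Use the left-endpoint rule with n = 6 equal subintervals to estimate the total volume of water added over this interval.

246.515625

Δx = (7.5 − 3)/6 = 0.75.
Left endpoints: 3, 3.75, 4.5, 5.25, 6, 6.75.
r(3) = 29, r(3.75) = 37.8125, r(4.5) = 47.75, r(5.25) = 58.8125, r(6) = 71, r(6.75) = 84.3125.
Sum = Δx · [r(3) + r(3.75) + r(4.5) + ...].
Sum = 246.515625.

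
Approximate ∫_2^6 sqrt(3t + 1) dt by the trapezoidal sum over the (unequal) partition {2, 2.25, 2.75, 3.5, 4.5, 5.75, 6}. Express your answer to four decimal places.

14.2755

Subinterval widths: 0.25, 0.5, 0.75, 1, 1.25, 0.25.
f(2) ≈ 2.6458, f(2.25) ≈ 2.7839, f(2.75) ≈ 3.0414, f(3.5) ≈ 3.3912, f(4.5) ≈ 3.8079, f(5.75) ≈ 4.2720, f(6) ≈ 4.3589.
On each subinterval the trapezoid contributes (Δt_i/2)·[f(t_{i-1}) + f(t_i)].
Sum ≈ 14.2755.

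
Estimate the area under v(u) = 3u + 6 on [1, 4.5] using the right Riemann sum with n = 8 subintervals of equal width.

Δu = (4.5 − 1)/8 = 0.4375.
Right endpoints: 1.4375, 1.875, 2.3125, 2.75, 3.1875, 3.625, 4.0625, 4.5.
v(1.4375) = 10.3125, v(1.875) = 11.625, v(2.3125) = 12.9375, v(2.75) = 14.25, v(3.1875) = 15.5625, v(3.625) = 16.875, v(4.0625) = 18.1875, v(4.5) = 19.5.
Sum = Δu · [v(1.4375) + v(1.875) + v(2.3125) + ...].
Sum = 52.171875.

52.171875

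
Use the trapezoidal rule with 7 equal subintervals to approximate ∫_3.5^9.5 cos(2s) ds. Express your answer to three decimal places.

Δs = (9.5 − 3.5)/7 = 6/7.
f(3.5) ≈ 0.754, f(61/14) ≈ -0.758, f(73/14) ≈ -0.537, f(85/14) ≈ 0.912, f(97/14) ≈ 0.276, f(109/14) ≈ -0.991, f(121/14) ≈ 0.007, f(9.5) ≈ 0.989.
T_7 = (Δs/2)·[f(s_0) + 2f(s_1) + ... + 2f(s_{6}) + f(s_7)].
Sum ≈ -0.188.

-0.188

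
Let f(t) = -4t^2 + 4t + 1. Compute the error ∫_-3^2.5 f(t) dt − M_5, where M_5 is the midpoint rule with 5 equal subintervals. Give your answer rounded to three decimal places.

Exact integral: ∫_-3^2.5 f(t) dt ≈ -56.83333.
M_5 = -54.615.
Error ≈ -56.83333 − (-54.615) ≈ -2.218.

-2.218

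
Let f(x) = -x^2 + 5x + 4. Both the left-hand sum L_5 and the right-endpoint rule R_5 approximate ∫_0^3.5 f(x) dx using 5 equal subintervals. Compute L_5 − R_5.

-3.675

L_5 = 28.21.
R_5 = 31.885.
L_5 − R_5 = -3.675.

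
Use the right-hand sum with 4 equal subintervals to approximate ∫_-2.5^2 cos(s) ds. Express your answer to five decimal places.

1.56185

Δs = (2 − (-2.5))/4 = 1.125.
Right endpoints: -1.375, -0.25, 0.875, 2.
f(-1.375) ≈ 0.19455, f(-0.25) ≈ 0.96891, f(0.875) ≈ 0.64100, f(2) ≈ -0.41615.
Sum = Δs · [f(-1.375) + f(-0.25) + f(0.875) + f(2)].
Sum ≈ 1.56185.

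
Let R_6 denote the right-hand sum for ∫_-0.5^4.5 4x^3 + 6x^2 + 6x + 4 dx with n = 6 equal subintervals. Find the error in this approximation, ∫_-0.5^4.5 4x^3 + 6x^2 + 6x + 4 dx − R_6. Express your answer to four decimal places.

Exact integral: ∫_-0.5^4.5 f(x) dx = 672.5.
R_6 ≈ 904.444444.
Error ≈ 672.5 − 904.444444 ≈ -231.9444.

-231.9444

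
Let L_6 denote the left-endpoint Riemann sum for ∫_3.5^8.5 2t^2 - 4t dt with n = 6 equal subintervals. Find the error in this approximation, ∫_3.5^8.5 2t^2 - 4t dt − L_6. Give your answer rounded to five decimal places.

40.50926

Exact integral: ∫_3.5^8.5 f(t) dt ≈ 260.8333333.
L_6 ≈ 220.3240741.
Error ≈ 260.8333333 − 220.3240741 ≈ 40.50926.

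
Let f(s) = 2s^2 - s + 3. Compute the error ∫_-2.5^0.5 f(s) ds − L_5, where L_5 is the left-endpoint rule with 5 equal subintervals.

-4.86

Exact integral: ∫_-2.5^0.5 f(s) ds = 22.5.
L_5 = 27.36.
Error = 22.5 − 27.36 = -4.86.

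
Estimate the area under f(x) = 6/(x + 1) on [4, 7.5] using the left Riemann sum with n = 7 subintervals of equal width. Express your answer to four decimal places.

3.3106

Δx = (7.5 − 4)/7 = 0.5.
Left endpoints: 4, 4.5, 5, 5.5, 6, 6.5, 7.
f(4) = 1.2, f(4.5) = 12/11, f(5) = 1, f(5.5) = 12/13, f(6) = 6/7, f(6.5) = 0.8, f(7) = 0.75.
Sum = Δx · [f(4) + f(4.5) + f(5) + ...].
Sum ≈ 3.3106.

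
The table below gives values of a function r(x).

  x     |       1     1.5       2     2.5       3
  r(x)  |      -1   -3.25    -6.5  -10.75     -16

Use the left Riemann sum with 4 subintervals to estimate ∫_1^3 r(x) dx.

Δx = 0.5.
Sum = 0.5·[(-1) + (-3.25) + (-6.5) + (-10.75)] = -10.75.

-10.75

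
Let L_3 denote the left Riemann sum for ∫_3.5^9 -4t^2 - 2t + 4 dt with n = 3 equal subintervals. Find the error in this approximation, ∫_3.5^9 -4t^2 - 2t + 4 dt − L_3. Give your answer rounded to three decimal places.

Exact integral: ∫_3.5^9 f(t) dt ≈ -961.58333.
L_3 ≈ -711.74074.
Error ≈ -961.58333 − (-711.74074) ≈ -249.843.

-249.843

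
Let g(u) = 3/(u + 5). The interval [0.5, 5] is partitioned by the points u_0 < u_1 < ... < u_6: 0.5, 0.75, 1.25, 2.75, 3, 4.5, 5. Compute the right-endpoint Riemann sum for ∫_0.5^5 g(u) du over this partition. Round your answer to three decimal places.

Subinterval widths: 0.25, 0.5, 1.5, 0.25, 1.5, 0.5.
Right endpoints: 0.75, 1.25, 2.75, 3, 4.5, 5.
g(0.75) = 12/23, g(1.25) = 0.48, g(2.75) = 12/31, g(3) = 0.375, g(4.5) = 6/19, g(5) = 0.3.
Sum = Σ Δu_i · g(u_i).
Sum ≈ 1.669.

1.669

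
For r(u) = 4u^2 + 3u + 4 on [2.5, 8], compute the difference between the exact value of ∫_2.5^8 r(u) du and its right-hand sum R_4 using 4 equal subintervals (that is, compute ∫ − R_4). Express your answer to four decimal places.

Exact integral: ∫_2.5^8 r(u) du ≈ 770.458333.
R_4 = 947.546875.
Error ≈ 770.458333 − 947.546875 ≈ -177.0885.

-177.0885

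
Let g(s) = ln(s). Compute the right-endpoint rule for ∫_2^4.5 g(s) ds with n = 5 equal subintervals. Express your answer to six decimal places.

Δs = (4.5 − 2)/5 = 0.5.
Right endpoints: 2.5, 3, 3.5, 4, 4.5.
g(2.5) ≈ 0.916291, g(3) ≈ 1.098612, g(3.5) ≈ 1.252763, g(4) ≈ 1.386294, g(4.5) ≈ 1.504077.
Sum = Δs · [g(2.5) + g(3) + g(3.5) + g(4) + g(4.5)].
Sum ≈ 3.079019.

3.079019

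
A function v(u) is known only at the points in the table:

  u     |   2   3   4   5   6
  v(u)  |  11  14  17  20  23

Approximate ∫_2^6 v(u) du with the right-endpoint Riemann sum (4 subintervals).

74

Δu = 1.
Sum = 1·[14 + 17 + 20 + 23] = 74.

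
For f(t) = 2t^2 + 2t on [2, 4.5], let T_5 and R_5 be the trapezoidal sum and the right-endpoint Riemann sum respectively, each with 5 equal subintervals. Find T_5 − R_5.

-9.375

T_5 = 71.875.
R_5 = 81.25.
T_5 − R_5 = -9.375.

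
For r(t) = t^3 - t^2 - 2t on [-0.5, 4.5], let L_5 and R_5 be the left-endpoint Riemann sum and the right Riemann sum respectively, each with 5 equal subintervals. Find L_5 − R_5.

-61.25

L_5 = 25.625.
R_5 = 86.875.
L_5 − R_5 = -61.25.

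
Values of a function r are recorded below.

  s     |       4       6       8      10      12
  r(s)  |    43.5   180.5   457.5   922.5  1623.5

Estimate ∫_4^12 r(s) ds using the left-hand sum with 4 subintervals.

Δs = 2.
Sum = 2·[43.5 + 180.5 + 457.5 + 922.5] = 3208.

3208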